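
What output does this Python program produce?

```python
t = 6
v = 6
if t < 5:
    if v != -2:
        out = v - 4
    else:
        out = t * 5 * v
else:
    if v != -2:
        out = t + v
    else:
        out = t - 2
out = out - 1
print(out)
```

t=6, v=6
t < 5 is False; v != -2 is True
→ out = t + v = 12
out = 12-1 = 11

11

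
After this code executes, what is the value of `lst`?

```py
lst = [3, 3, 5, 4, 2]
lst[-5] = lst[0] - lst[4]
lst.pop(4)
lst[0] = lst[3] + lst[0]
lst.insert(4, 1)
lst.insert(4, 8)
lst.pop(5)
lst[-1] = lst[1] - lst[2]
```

[5, 3, 5, 4, -2]

lst[-5] = lst[0]-lst[4] = 3-2 = 1 → [1, 3, 5, 4, 2]
pop(4) removes 2 → [1, 3, 5, 4]
lst[0] = lst[3]+lst[0] = 4+1 = 5 → [5, 3, 5, 4]
insert 1 at 4 → [5, 3, 5, 4, 1]
insert 8 at 4 → [5, 3, 5, 4, 8, 1]
pop(5) removes 1 → [5, 3, 5, 4, 8]
lst[-1] = lst[1]-lst[2] = 3-5 = -2 → [5, 3, 5, 4, -2]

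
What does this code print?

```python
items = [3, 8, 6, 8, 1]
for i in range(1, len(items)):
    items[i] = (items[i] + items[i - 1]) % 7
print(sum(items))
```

19

i=1: items[1] = (8+3)%7 = 4 → [3, 4, 6, 8, 1]
i=2: items[2] = (6+4)%7 = 3 → [3, 4, 3, 8, 1]
i=3: items[3] = (8+3)%7 = 4 → [3, 4, 3, 4, 1]
i=4: items[4] = (1+4)%7 = 5 → [3, 4, 3, 4, 5]
sum = 19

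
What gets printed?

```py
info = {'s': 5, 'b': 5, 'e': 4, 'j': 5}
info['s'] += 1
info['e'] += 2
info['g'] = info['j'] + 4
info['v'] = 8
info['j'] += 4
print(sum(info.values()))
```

43

info['s'] = 5+1 = 6 → {'s': 6, 'b': 5, 'e': 4, 'j': 5}
info['e'] = 4+2 = 6 → {'s': 6, 'b': 5, 'e': 6, 'j': 5}
info['g'] = info['j']+4 = 9 → {'s': 6, 'b': 5, 'e': 6, 'j': 5, 'g': 9}
info['v'] = 8 → {'s': 6, 'b': 5, 'e': 6, 'j': 5, 'g': 9, 'v': 8}
info['j'] = 5+4 = 9 → {'s': 6, 'b': 5, 'e': 6, 'j': 9, 'g': 9, 'v': 8}
sum of values = 43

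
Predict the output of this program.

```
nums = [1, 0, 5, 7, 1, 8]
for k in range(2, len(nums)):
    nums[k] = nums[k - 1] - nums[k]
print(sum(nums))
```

k=2: nums[2] = 0-5 = -5 → [1, 0, -5, 7, 1, 8]
k=3: nums[3] = (-5)-7 = -12 → [1, 0, -5, -12, 1, 8]
k=4: nums[4] = (-12)-1 = -13 → [1, 0, -5, -12, -13, 8]
k=5: nums[5] = (-13)-8 = -21 → [1, 0, -5, -12, -13, -21]
sum = -50

-50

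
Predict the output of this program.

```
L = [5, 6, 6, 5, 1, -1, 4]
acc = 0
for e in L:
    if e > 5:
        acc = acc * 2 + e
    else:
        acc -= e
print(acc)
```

-11

e=5: not >5, acc = 0-5 = -5
e=6: >5, acc = (-5)*2+6 = -4
e=6: >5, acc = (-4)*2+6 = -2
e=5: not >5, acc = (-2)-5 = -7
e=1: not >5, acc = (-7)-1 = -8
e=-1: not >5, acc = (-8)-(-1) = -7
e=4: not >5, acc = (-7)-4 = -11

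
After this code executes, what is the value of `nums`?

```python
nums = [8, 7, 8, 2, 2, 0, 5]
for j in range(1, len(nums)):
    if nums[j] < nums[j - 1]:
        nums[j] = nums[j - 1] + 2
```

[8, 10, 12, 14, 16, 18, 20]

j=1: 7<8, nums[1] = 8+2 = 10 → [8, 10, 8, 2, 2, 0, 5]
j=2: 8<10, nums[2] = 10+2 = 12 → [8, 10, 12, 2, 2, 0, 5]
j=3: 2<12, nums[3] = 12+2 = 14 → [8, 10, 12, 14, 2, 0, 5]
j=4: 2<14, nums[4] = 14+2 = 16 → [8, 10, 12, 14, 16, 0, 5]
j=5: 0<16, nums[5] = 16+2 = 18 → [8, 10, 12, 14, 16, 18, 5]
j=6: 5<18, nums[6] = 18+2 = 20 → [8, 10, 12, 14, 16, 18, 20]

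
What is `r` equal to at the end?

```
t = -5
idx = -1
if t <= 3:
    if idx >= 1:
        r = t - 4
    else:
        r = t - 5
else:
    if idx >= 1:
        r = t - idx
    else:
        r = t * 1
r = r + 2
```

-8

t=-5, idx=-1
t <= 3 is True; idx >= 1 is False
→ r = t - 5 = -10
r = (-10)+2 = -8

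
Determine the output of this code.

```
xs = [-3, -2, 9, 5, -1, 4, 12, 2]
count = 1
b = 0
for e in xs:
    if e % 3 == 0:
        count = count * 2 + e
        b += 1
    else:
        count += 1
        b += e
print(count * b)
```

e=-3: %3==0, count = 1*2+(-3) = -1; b=1
e=-2: not %3==0, count = (-1)+1 = 0; b=-1
e=9: %3==0, count = 0*2+9 = 9; b=0
e=5: not %3==0, count = 9+1 = 10; b=5
e=-1: not %3==0, count = 10+1 = 11; b=4
e=4: not %3==0, count = 11+1 = 12; b=8
e=12: %3==0, count = 12*2+12 = 36; b=9
e=2: not %3==0, count = 36+1 = 37; b=11
count*b = 37*11 = 407

407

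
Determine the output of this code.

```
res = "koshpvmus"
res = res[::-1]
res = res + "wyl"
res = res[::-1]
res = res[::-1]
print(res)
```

sumvphsokwyl

reverse → 'sumvphsok'
+ 'wyl' → 'sumvphsokwyl'
reverse → 'lywkoshpvmus'
reverse → 'sumvphsokwyl'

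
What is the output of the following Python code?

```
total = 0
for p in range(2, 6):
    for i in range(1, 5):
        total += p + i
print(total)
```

96

p=2,i=1: total = 0+3 = 3
p=2,i=2: total = 3+4 = 7
p=2,i=3: total = 7+5 = 12
p=2,i=4: total = 12+6 = 18
p=3,i=1: total = 18+4 = 22
p=3,i=2: total = 22+5 = 27
p=3,i=3: total = 27+6 = 33
p=3,i=4: total = 33+7 = 40
p=4,i=1: total = 40+5 = 45
p=4,i=2: total = 45+6 = 51
p=4,i=3: total = 51+7 = 58
p=4,i=4: total = 58+8 = 66
p=5,i=1: total = 66+6 = 72
p=5,i=2: total = 72+7 = 79
p=5,i=3: total = 79+8 = 87
p=5,i=4: total = 87+9 = 96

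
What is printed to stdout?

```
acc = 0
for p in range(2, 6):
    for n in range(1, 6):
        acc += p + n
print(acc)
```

p=2,n=1: acc = 0+3 = 3
p=2,n=2: acc = 3+4 = 7
p=2,n=3: acc = 7+5 = 12
p=2,n=4: acc = 12+6 = 18
p=2,n=5: acc = 18+7 = 25
p=3,n=1: acc = 25+4 = 29
p=3,n=2: acc = 29+5 = 34
p=3,n=3: acc = 34+6 = 40
p=3,n=4: acc = 40+7 = 47
p=3,n=5: acc = 47+8 = 55
p=4,n=1: acc = 55+5 = 60
p=4,n=2: acc = 60+6 = 66
p=4,n=3: acc = 66+7 = 73
p=4,n=4: acc = 73+8 = 81
p=4,n=5: acc = 81+9 = 90
p=5,n=1: acc = 90+6 = 96
p=5,n=2: acc = 96+7 = 103
p=5,n=3: acc = 103+8 = 111
p=5,n=4: acc = 111+9 = 120
p=5,n=5: acc = 120+10 = 130

130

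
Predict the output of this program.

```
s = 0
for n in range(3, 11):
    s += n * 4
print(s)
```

n=3: s = 0+3*4 = 12
n=4: s = 12+4*4 = 28
n=5: s = 28+5*4 = 48
n=6: s = 48+6*4 = 72
n=7: s = 72+7*4 = 100
n=8: s = 100+8*4 = 132
n=9: s = 132+9*4 = 168
n=10: s = 168+10*4 = 208

208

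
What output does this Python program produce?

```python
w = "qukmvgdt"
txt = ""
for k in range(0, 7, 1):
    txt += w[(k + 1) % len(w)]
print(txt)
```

ukmvgdt

k=0: add w[1]='u' → 'u'
k=1: add w[2]='k' → 'uk'
k=2: add w[3]='m' → 'ukm'
k=3: add w[4]='v' → 'ukmv'
k=4: add w[5]='g' → 'ukmvg'
k=5: add w[6]='d' → 'ukmvgd'
k=6: add w[7]='t' → 'ukmvgdt'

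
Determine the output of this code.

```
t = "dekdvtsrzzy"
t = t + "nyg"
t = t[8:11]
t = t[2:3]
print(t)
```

y

+ 'nyg' → 'dekdvtsrzzynyg'
slice [8:11] → 'zzy'
slice [2:3] → 'y'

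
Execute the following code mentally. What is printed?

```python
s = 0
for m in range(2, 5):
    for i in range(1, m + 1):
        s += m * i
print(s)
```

64

m=2,i=1: s = 0+2 = 2
m=2,i=2: s = 2+4 = 6
m=3,i=1: s = 6+3 = 9
m=3,i=2: s = 9+6 = 15
m=3,i=3: s = 15+9 = 24
m=4,i=1: s = 24+4 = 28
m=4,i=2: s = 28+8 = 36
m=4,i=3: s = 36+12 = 48
m=4,i=4: s = 48+16 = 64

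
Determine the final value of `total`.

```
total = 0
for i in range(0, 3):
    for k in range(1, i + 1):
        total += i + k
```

i=1,k=1: total = 0+2 = 2
i=2,k=1: total = 2+3 = 5
i=2,k=2: total = 5+4 = 9

9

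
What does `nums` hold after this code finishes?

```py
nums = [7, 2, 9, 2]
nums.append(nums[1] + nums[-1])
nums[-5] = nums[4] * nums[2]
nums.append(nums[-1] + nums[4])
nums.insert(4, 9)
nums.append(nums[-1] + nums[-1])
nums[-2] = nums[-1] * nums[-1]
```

append nums[1]+nums[-1] = 2+2 = 4 → [7, 2, 9, 2, 4]
nums[-5] = nums[4]*nums[2] = 4*9 = 36 → [36, 2, 9, 2, 4]
append nums[-1]+nums[4] = 4+4 = 8 → [36, 2, 9, 2, 4, 8]
insert 9 at 4 → [36, 2, 9, 2, 9, 4, 8]
append nums[-1]+nums[-1] = 8+8 = 16 → [36, 2, 9, 2, 9, 4, 8, 16]
nums[-2] = nums[-1]*nums[-1] = 16*16 = 256 → [36, 2, 9, 2, 9, 4, 256, 16]

[36, 2, 9, 2, 9, 4, 256, 16]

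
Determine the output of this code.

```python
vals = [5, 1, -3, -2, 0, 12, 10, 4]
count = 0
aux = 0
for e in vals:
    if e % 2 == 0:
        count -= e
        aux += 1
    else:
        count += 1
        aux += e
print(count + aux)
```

e=5: not even, count = 0+1 = 1; aux=5
e=1: not even, count = 1+1 = 2; aux=6
e=-3: not even, count = 2+1 = 3; aux=3
e=-2: even, count = 3-(-2) = 5; aux=4
e=0: even, count = 5-0 = 5; aux=5
e=12: even, count = 5-12 = -7; aux=6
e=10: even, count = (-7)-10 = -17; aux=7
e=4: even, count = (-17)-4 = -21; aux=8
count+aux = (-21)+8 = -13

-13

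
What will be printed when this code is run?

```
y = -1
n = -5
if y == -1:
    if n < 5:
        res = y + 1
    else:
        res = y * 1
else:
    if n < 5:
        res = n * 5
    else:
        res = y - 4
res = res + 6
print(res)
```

y=-1, n=-5
y == -1 is True; n < 5 is True
→ res = y + 1 = 0
res = 0+6 = 6

6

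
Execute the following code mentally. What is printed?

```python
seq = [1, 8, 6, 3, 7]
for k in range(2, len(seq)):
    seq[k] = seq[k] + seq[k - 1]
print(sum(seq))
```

64

k=2: seq[2] = 6+8 = 14 → [1, 8, 14, 3, 7]
k=3: seq[3] = 3+14 = 17 → [1, 8, 14, 17, 7]
k=4: seq[4] = 7+17 = 24 → [1, 8, 14, 17, 24]
sum = 64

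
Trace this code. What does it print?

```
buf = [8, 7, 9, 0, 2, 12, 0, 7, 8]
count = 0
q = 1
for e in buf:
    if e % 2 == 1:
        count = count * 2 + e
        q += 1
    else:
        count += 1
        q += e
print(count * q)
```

e=8: not odd, count = 0+1 = 1; q=9
e=7: odd, count = 1*2+7 = 9; q=10
e=9: odd, count = 9*2+9 = 27; q=11
e=0: not odd, count = 27+1 = 28; q=11
e=2: not odd, count = 28+1 = 29; q=13
e=12: not odd, count = 29+1 = 30; q=25
e=0: not odd, count = 30+1 = 31; q=25
e=7: odd, count = 31*2+7 = 69; q=26
e=8: not odd, count = 69+1 = 70; q=34
count*q = 70*34 = 2380

2380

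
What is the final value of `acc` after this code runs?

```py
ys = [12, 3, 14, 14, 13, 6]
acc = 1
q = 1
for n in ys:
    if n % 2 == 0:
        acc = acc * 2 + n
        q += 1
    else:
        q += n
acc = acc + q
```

n=12: even, acc = 1*2+12 = 14; q=2
n=3: not even; q=5
n=14: even, acc = 14*2+14 = 42; q=6
n=14: even, acc = 42*2+14 = 98; q=7
n=13: not even; q=20
n=6: even, acc = 98*2+6 = 202; q=21
acc+q = 202+21 = 223

223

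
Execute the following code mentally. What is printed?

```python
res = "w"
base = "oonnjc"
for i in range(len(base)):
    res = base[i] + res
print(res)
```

cjnnoow

i=0: prepend 'o' → 'ow'
i=1: prepend 'o' → 'oow'
i=2: prepend 'n' → 'noow'
i=3: prepend 'n' → 'nnoow'
i=4: prepend 'j' → 'jnnoow'
i=5: prepend 'c' → 'cjnnoow'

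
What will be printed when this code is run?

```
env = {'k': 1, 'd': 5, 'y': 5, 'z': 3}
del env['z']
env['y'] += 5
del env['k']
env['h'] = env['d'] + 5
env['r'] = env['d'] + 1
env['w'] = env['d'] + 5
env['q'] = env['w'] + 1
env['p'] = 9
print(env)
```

del 'z' → {'k': 1, 'd': 5, 'y': 5}
env['y'] = 5+5 = 10 → {'k': 1, 'd': 5, 'y': 10}
del 'k' → {'d': 5, 'y': 10}
env['h'] = env['d']+5 = 10 → {'d': 5, 'y': 10, 'h': 10}
env['r'] = env['d']+1 = 6 → {'d': 5, 'y': 10, 'h': 10, 'r': 6}
env['w'] = env['d']+5 = 10 → {'d': 5, 'y': 10, 'h': 10, 'r': 6, 'w': 10}
env['q'] = env['w']+1 = 11 → {'d': 5, 'y': 10, 'h': 10, 'r': 6, 'w': 10, 'q': 11}
env['p'] = 9 → {'d': 5, 'y': 10, 'h': 10, 'r': 6, 'w': 10, 'q': 11, 'p': 9}

{'d': 5, 'y': 10, 'h': 10, 'r': 6, 'w': 10, 'q': 11, 'p': 9}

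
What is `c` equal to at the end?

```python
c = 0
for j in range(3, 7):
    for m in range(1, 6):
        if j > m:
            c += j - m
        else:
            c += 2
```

46

j=3,m=1: 3>1, c = 0+2 = 2
j=3,m=2: 3>2, c = 2+1 = 3
j=3,m=3: not 3>3, c = 3+2 = 5
j=3,m=4: not 3>4, c = 5+2 = 7
j=3,m=5: not 3>5, c = 7+2 = 9
j=4,m=1: 4>1, c = 9+3 = 12
j=4,m=2: 4>2, c = 12+2 = 14
j=4,m=3: 4>3, c = 14+1 = 15
j=4,m=4: not 4>4, c = 15+2 = 17
j=4,m=5: not 4>5, c = 17+2 = 19
j=5,m=1: 5>1, c = 19+4 = 23
j=5,m=2: 5>2, c = 23+3 = 26
j=5,m=3: 5>3, c = 26+2 = 28
j=5,m=4: 5>4, c = 28+1 = 29
j=5,m=5: not 5>5, c = 29+2 = 31
j=6,m=1: 6>1, c = 31+5 = 36
j=6,m=2: 6>2, c = 36+4 = 40
j=6,m=3: 6>3, c = 40+3 = 43
j=6,m=4: 6>4, c = 43+2 = 45
j=6,m=5: 6>5, c = 45+1 = 46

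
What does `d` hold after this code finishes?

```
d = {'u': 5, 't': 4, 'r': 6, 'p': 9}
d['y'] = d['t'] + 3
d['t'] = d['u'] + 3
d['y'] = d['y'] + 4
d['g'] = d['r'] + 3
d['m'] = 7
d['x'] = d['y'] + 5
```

d['y'] = d['t']+3 = 7 → {'u': 5, 't': 4, 'r': 6, 'p': 9, 'y': 7}
d['t'] = d['u']+3 = 8 → {'u': 5, 't': 8, 'r': 6, 'p': 9, 'y': 7}
d['y'] = d['y']+4 = 11 → {'u': 5, 't': 8, 'r': 6, 'p': 9, 'y': 11}
d['g'] = d['r']+3 = 9 → {'u': 5, 't': 8, 'r': 6, 'p': 9, 'y': 11, 'g': 9}
d['m'] = 7 → {'u': 5, 't': 8, 'r': 6, 'p': 9, 'y': 11, 'g': 9, 'm': 7}
d['x'] = d['y']+5 = 16 → {'u': 5, 't': 8, 'r': 6, 'p': 9, 'y': 11, 'g': 9, 'm': 7, 'x': 16}

{'u': 5, 't': 8, 'r': 6, 'p': 9, 'y': 11, 'g': 9, 'm': 7, 'x': 16}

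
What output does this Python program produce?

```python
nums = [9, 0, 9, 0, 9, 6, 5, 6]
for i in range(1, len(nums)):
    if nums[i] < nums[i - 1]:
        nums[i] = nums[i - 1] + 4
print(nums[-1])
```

i=1: 0<9, nums[1] = 9+4 = 13 → [9, 13, 9, 0, 9, 6, 5, 6]
i=2: 9<13, nums[2] = 13+4 = 17 → [9, 13, 17, 0, 9, 6, 5, 6]
i=3: 0<17, nums[3] = 17+4 = 21 → [9, 13, 17, 21, 9, 6, 5, 6]
i=4: 9<21, nums[4] = 21+4 = 25 → [9, 13, 17, 21, 25, 6, 5, 6]
i=5: 6<25, nums[5] = 25+4 = 29 → [9, 13, 17, 21, 25, 29, 5, 6]
i=6: 5<29, nums[6] = 29+4 = 33 → [9, 13, 17, 21, 25, 29, 33, 6]
i=7: 6<33, nums[7] = 33+4 = 37 → [9, 13, 17, 21, 25, 29, 33, 37]

37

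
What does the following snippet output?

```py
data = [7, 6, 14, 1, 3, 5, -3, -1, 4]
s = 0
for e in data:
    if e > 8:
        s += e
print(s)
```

e=7: not >8
e=6: not >8
e=14: >8, s = 0+14 = 14
e=1: not >8
e=3: not >8
e=5: not >8
e=-3: not >8
e=-1: not >8
e=4: not >8

14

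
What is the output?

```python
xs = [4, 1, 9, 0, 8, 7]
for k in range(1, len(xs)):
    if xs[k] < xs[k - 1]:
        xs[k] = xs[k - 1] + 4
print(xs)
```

[4, 8, 9, 13, 17, 21]

k=1: 1<4, xs[1] = 4+4 = 8 → [4, 8, 9, 0, 8, 7]
k=2: 9>=8, unchanged → [4, 8, 9, 0, 8, 7]
k=3: 0<9, xs[3] = 9+4 = 13 → [4, 8, 9, 13, 8, 7]
k=4: 8<13, xs[4] = 13+4 = 17 → [4, 8, 9, 13, 17, 7]
k=5: 7<17, xs[5] = 17+4 = 21 → [4, 8, 9, 13, 17, 21]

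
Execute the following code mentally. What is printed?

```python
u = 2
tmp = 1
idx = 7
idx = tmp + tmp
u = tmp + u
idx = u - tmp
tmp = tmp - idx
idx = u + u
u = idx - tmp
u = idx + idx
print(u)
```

12

idx = 1+1 = 2
u = 1+2 = 3
idx = 3-1 = 2
tmp = 1-2 = -1
idx = 3+3 = 6
u = 6-(-1) = 7
u = 6+6 = 12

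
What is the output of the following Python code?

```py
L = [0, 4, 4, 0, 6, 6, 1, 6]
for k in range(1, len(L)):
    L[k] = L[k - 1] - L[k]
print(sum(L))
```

-102

k=1: L[1] = 0-4 = -4 → [0, -4, 4, 0, 6, 6, 1, 6]
k=2: L[2] = (-4)-4 = -8 → [0, -4, -8, 0, 6, 6, 1, 6]
k=3: L[3] = (-8)-0 = -8 → [0, -4, -8, -8, 6, 6, 1, 6]
k=4: L[4] = (-8)-6 = -14 → [0, -4, -8, -8, -14, 6, 1, 6]
k=5: L[5] = (-14)-6 = -20 → [0, -4, -8, -8, -14, -20, 1, 6]
k=6: L[6] = (-20)-1 = -21 → [0, -4, -8, -8, -14, -20, -21, 6]
k=7: L[7] = (-21)-6 = -27 → [0, -4, -8, -8, -14, -20, -21, -27]
sum = -102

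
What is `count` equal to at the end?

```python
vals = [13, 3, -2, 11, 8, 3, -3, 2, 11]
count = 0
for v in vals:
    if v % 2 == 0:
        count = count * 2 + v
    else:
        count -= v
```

v=13: not even, count = 0-13 = -13
v=3: not even, count = (-13)-3 = -16
v=-2: even, count = (-16)*2+(-2) = -34
v=11: not even, count = (-34)-11 = -45
v=8: even, count = (-45)*2+8 = -82
v=3: not even, count = (-82)-3 = -85
v=-3: not even, count = (-85)-(-3) = -82
v=2: even, count = (-82)*2+2 = -162
v=11: not even, count = (-162)-11 = -173

-173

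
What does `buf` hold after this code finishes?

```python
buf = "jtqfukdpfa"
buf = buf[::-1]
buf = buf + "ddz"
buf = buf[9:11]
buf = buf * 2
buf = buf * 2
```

'jdjdjdjd'

reverse → 'afpdkufqtj'
+ 'ddz' → 'afpdkufqtjddz'
slice [9:11] → 'jd'
repeat ×2 → 'jdjd'
repeat ×2 → 'jdjdjdjd'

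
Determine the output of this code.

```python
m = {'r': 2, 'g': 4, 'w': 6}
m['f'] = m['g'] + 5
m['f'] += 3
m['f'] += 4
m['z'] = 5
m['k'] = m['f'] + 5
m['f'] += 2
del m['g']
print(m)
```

{'r': 2, 'w': 6, 'f': 18, 'z': 5, 'k': 21}

m['f'] = m['g']+5 = 9 → {'r': 2, 'g': 4, 'w': 6, 'f': 9}
m['f'] = 9+3 = 12 → {'r': 2, 'g': 4, 'w': 6, 'f': 12}
m['f'] = 12+4 = 16 → {'r': 2, 'g': 4, 'w': 6, 'f': 16}
m['z'] = 5 → {'r': 2, 'g': 4, 'w': 6, 'f': 16, 'z': 5}
m['k'] = m['f']+5 = 21 → {'r': 2, 'g': 4, 'w': 6, 'f': 16, 'z': 5, 'k': 21}
m['f'] = 16+2 = 18 → {'r': 2, 'g': 4, 'w': 6, 'f': 18, 'z': 5, 'k': 21}
del 'g' → {'r': 2, 'w': 6, 'f': 18, 'z': 5, 'k': 21}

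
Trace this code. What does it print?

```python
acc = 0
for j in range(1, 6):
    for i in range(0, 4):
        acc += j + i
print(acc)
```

90

j=1,i=0: acc = 0+1 = 1
j=1,i=1: acc = 1+2 = 3
j=1,i=2: acc = 3+3 = 6
j=1,i=3: acc = 6+4 = 10
j=2,i=0: acc = 10+2 = 12
j=2,i=1: acc = 12+3 = 15
j=2,i=2: acc = 15+4 = 19
j=2,i=3: acc = 19+5 = 24
j=3,i=0: acc = 24+3 = 27
j=3,i=1: acc = 27+4 = 31
j=3,i=2: acc = 31+5 = 36
j=3,i=3: acc = 36+6 = 42
j=4,i=0: acc = 42+4 = 46
j=4,i=1: acc = 46+5 = 51
j=4,i=2: acc = 51+6 = 57
j=4,i=3: acc = 57+7 = 64
j=5,i=0: acc = 64+5 = 69
j=5,i=1: acc = 69+6 = 75
j=5,i=2: acc = 75+7 = 82
j=5,i=3: acc = 82+8 = 90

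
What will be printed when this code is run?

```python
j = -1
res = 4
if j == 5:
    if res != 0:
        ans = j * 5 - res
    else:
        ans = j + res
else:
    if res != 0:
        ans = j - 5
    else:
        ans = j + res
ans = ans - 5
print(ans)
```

-11

j=-1, res=4
j == 5 is False; res != 0 is True
→ ans = j - 5 = -6
ans = (-6)-5 = -11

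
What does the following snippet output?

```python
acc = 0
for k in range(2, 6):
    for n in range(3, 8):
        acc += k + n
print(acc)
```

k=2,n=3: acc = 0+5 = 5
k=2,n=4: acc = 5+6 = 11
k=2,n=5: acc = 11+7 = 18
k=2,n=6: acc = 18+8 = 26
k=2,n=7: acc = 26+9 = 35
k=3,n=3: acc = 35+6 = 41
k=3,n=4: acc = 41+7 = 48
k=3,n=5: acc = 48+8 = 56
k=3,n=6: acc = 56+9 = 65
k=3,n=7: acc = 65+10 = 75
k=4,n=3: acc = 75+7 = 82
k=4,n=4: acc = 82+8 = 90
k=4,n=5: acc = 90+9 = 99
k=4,n=6: acc = 99+10 = 109
k=4,n=7: acc = 109+11 = 120
k=5,n=3: acc = 120+8 = 128
k=5,n=4: acc = 128+9 = 137
k=5,n=5: acc = 137+10 = 147
k=5,n=6: acc = 147+11 = 158
k=5,n=7: acc = 158+12 = 170

170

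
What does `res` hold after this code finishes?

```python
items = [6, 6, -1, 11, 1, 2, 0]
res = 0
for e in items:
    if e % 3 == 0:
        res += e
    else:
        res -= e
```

-1

e=6: %3==0, res = 0+6 = 6
e=6: %3==0, res = 6+6 = 12
e=-1: not %3==0, res = 12-(-1) = 13
e=11: not %3==0, res = 13-11 = 2
e=1: not %3==0, res = 2-1 = 1
e=2: not %3==0, res = 1-2 = -1
e=0: %3==0, res = (-1)+0 = -1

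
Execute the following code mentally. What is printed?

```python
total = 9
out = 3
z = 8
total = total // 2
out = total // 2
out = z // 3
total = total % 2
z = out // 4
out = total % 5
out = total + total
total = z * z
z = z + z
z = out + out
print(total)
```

0

total = 9//2 = 4
out = 4//2 = 2
out = 8//3 = 2
total = 4%2 = 0
z = 2//4 = 0
out = 0%5 = 0
out = 0+0 = 0
total = 0*0 = 0
z = 0+0 = 0
z = 0+0 = 0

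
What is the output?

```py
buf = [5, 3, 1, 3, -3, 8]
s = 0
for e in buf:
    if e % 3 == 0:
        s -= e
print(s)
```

-3

e=5: not %3==0
e=3: %3==0, s = 0-3 = -3
e=1: not %3==0
e=3: %3==0, s = (-3)-3 = -6
e=-3: %3==0, s = (-6)-(-3) = -3
e=8: not %3==0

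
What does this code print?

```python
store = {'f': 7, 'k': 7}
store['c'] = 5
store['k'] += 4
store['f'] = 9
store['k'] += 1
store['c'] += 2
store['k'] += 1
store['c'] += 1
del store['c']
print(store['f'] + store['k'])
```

22

store['c'] = 5 → {'f': 7, 'k': 7, 'c': 5}
store['k'] = 7+4 = 11 → {'f': 7, 'k': 11, 'c': 5}
store['f'] = 9 → {'f': 9, 'k': 11, 'c': 5}
store['k'] = 11+1 = 12 → {'f': 9, 'k': 12, 'c': 5}
store['c'] = 5+2 = 7 → {'f': 9, 'k': 12, 'c': 7}
store['k'] = 12+1 = 13 → {'f': 9, 'k': 13, 'c': 7}
store['c'] = 7+1 = 8 → {'f': 9, 'k': 13, 'c': 8}
del 'c' → {'f': 9, 'k': 13}
store['f']+store['k'] = 9+13 = 22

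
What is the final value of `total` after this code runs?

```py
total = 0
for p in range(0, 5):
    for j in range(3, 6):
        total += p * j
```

120

p=0,j=3: total = 0+0 = 0
p=0,j=4: total = 0+0 = 0
p=0,j=5: total = 0+0 = 0
p=1,j=3: total = 0+3 = 3
p=1,j=4: total = 3+4 = 7
p=1,j=5: total = 7+5 = 12
p=2,j=3: total = 12+6 = 18
p=2,j=4: total = 18+8 = 26
p=2,j=5: total = 26+10 = 36
p=3,j=3: total = 36+9 = 45
p=3,j=4: total = 45+12 = 57
p=3,j=5: total = 57+15 = 72
p=4,j=3: total = 72+12 = 84
p=4,j=4: total = 84+16 = 100
p=4,j=5: total = 100+20 = 120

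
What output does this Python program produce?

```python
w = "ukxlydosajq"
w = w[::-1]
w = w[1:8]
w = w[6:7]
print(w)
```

reverse → 'qjasodylxku'
slice [1:8] → 'jasodyl'
slice [6:7] → 'l'

l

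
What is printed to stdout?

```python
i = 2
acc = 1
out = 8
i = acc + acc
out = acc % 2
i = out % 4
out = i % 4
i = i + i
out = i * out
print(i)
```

2

i = 1+1 = 2
out = 1%2 = 1
i = 1%4 = 1
out = 1%4 = 1
i = 1+1 = 2
out = 2*1 = 2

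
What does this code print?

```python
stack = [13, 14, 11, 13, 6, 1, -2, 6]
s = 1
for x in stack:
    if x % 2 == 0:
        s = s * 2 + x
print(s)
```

154

x=13: not even
x=14: even, s = 1*2+14 = 16
x=11: not even
x=13: not even
x=6: even, s = 16*2+6 = 38
x=1: not even
x=-2: even, s = 38*2+(-2) = 74
x=6: even, s = 74*2+6 = 154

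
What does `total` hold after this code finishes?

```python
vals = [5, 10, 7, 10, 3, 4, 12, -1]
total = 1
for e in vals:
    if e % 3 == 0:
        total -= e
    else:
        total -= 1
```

-20

e=5: not %3==0, total = 1-1 = 0
e=10: not %3==0, total = 0-1 = -1
e=7: not %3==0, total = (-1)-1 = -2
e=10: not %3==0, total = (-2)-1 = -3
e=3: %3==0, total = (-3)-3 = -6
e=4: not %3==0, total = (-6)-1 = -7
e=12: %3==0, total = (-7)-12 = -19
e=-1: not %3==0, total = (-19)-1 = -20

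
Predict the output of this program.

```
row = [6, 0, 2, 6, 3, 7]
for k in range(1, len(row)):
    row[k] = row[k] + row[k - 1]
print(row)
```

k=1: row[1] = 0+6 = 6 → [6, 6, 2, 6, 3, 7]
k=2: row[2] = 2+6 = 8 → [6, 6, 8, 6, 3, 7]
k=3: row[3] = 6+8 = 14 → [6, 6, 8, 14, 3, 7]
k=4: row[4] = 3+14 = 17 → [6, 6, 8, 14, 17, 7]
k=5: row[5] = 7+17 = 24 → [6, 6, 8, 14, 17, 24]

[6, 6, 8, 14, 17, 24]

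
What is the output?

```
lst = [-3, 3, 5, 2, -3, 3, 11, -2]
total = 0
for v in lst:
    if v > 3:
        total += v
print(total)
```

16

v=-3: not >3
v=3: not >3
v=5: >3, total = 0+5 = 5
v=2: not >3
v=-3: not >3
v=3: not >3
v=11: >3, total = 5+11 = 16
v=-2: not >3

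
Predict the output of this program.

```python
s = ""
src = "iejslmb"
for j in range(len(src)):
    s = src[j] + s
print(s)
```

j=0: prepend 'i' → 'i'
j=1: prepend 'e' → 'ei'
j=2: prepend 'j' → 'jei'
j=3: prepend 's' → 'sjei'
j=4: prepend 'l' → 'lsjei'
j=5: prepend 'm' → 'mlsjei'
j=6: prepend 'b' → 'bmlsjei'

bmlsjei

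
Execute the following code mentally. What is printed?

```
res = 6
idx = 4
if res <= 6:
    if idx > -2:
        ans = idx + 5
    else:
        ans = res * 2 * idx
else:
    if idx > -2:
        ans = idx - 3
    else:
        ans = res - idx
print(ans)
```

res=6, idx=4
res <= 6 is True; idx > -2 is True
→ ans = idx + 5 = 9

9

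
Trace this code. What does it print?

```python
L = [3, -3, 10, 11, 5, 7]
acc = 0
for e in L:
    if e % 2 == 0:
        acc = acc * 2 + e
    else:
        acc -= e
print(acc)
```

e=3: not even, acc = 0-3 = -3
e=-3: not even, acc = (-3)-(-3) = 0
e=10: even, acc = 0*2+10 = 10
e=11: not even, acc = 10-11 = -1
e=5: not even, acc = (-1)-5 = -6
e=7: not even, acc = (-6)-7 = -13

-13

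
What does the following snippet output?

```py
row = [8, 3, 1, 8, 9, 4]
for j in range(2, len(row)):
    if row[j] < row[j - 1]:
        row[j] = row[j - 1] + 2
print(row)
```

[8, 3, 5, 8, 9, 11]

j=2: 1<3, row[2] = 3+2 = 5 → [8, 3, 5, 8, 9, 4]
j=3: 8>=5, unchanged → [8, 3, 5, 8, 9, 4]
j=4: 9>=8, unchanged → [8, 3, 5, 8, 9, 4]
j=5: 4<9, row[5] = 9+2 = 11 → [8, 3, 5, 8, 9, 11]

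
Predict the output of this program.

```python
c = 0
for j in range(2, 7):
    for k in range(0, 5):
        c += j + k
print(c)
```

150

j=2,k=0: c = 0+2 = 2
j=2,k=1: c = 2+3 = 5
j=2,k=2: c = 5+4 = 9
j=2,k=3: c = 9+5 = 14
j=2,k=4: c = 14+6 = 20
j=3,k=0: c = 20+3 = 23
j=3,k=1: c = 23+4 = 27
j=3,k=2: c = 27+5 = 32
j=3,k=3: c = 32+6 = 38
j=3,k=4: c = 38+7 = 45
j=4,k=0: c = 45+4 = 49
j=4,k=1: c = 49+5 = 54
j=4,k=2: c = 54+6 = 60
j=4,k=3: c = 60+7 = 67
j=4,k=4: c = 67+8 = 75
j=5,k=0: c = 75+5 = 80
j=5,k=1: c = 80+6 = 86
j=5,k=2: c = 86+7 = 93
j=5,k=3: c = 93+8 = 101
j=5,k=4: c = 101+9 = 110
j=6,k=0: c = 110+6 = 116
j=6,k=1: c = 116+7 = 123
j=6,k=2: c = 123+8 = 131
j=6,k=3: c = 131+9 = 140
j=6,k=4: c = 140+10 = 150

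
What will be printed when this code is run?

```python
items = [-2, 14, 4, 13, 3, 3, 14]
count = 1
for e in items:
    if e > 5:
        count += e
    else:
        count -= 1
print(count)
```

e=-2: not >5, count = 1-1 = 0
e=14: >5, count = 0+14 = 14
e=4: not >5, count = 14-1 = 13
e=13: >5, count = 13+13 = 26
e=3: not >5, count = 26-1 = 25
e=3: not >5, count = 25-1 = 24
e=14: >5, count = 24+14 = 38

38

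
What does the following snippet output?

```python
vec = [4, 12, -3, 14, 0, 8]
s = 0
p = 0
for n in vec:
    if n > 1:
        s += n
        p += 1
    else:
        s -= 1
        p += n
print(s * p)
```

n=4: >1, s = 0+4 = 4; p=1
n=12: >1, s = 4+12 = 16; p=2
n=-3: not >1, s = 16-1 = 15; p=-1
n=14: >1, s = 15+14 = 29; p=0
n=0: not >1, s = 29-1 = 28; p=0
n=8: >1, s = 28+8 = 36; p=1
s*p = 36*1 = 36

36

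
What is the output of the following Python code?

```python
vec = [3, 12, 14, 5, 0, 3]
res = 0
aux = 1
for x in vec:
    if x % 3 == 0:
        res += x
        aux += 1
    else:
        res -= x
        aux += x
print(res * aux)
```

x=3: %3==0, res = 0+3 = 3; aux=2
x=12: %3==0, res = 3+12 = 15; aux=3
x=14: not %3==0, res = 15-14 = 1; aux=17
x=5: not %3==0, res = 1-5 = -4; aux=22
x=0: %3==0, res = (-4)+0 = -4; aux=23
x=3: %3==0, res = (-4)+3 = -1; aux=24
res*aux = (-1)*24 = -24

-24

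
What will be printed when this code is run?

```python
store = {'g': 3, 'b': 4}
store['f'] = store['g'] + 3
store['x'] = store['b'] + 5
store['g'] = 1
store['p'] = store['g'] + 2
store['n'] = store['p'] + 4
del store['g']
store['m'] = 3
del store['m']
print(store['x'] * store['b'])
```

36

store['f'] = store['g']+3 = 6 → {'g': 3, 'b': 4, 'f': 6}
store['x'] = store['b']+5 = 9 → {'g': 3, 'b': 4, 'f': 6, 'x': 9}
store['g'] = 1 → {'g': 1, 'b': 4, 'f': 6, 'x': 9}
store['p'] = store['g']+2 = 3 → {'g': 1, 'b': 4, 'f': 6, 'x': 9, 'p': 3}
store['n'] = store['p']+4 = 7 → {'g': 1, 'b': 4, 'f': 6, 'x': 9, 'p': 3, 'n': 7}
del 'g' → {'b': 4, 'f': 6, 'x': 9, 'p': 3, 'n': 7}
store['m'] = 3 → {'b': 4, 'f': 6, 'x': 9, 'p': 3, 'n': 7, 'm': 3}
del 'm' → {'b': 4, 'f': 6, 'x': 9, 'p': 3, 'n': 7}
store['x']*store['b'] = 9*4 = 36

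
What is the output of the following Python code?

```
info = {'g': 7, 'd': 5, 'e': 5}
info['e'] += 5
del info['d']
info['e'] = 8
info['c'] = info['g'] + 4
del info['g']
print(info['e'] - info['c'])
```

info['e'] = 5+5 = 10 → {'g': 7, 'd': 5, 'e': 10}
del 'd' → {'g': 7, 'e': 10}
info['e'] = 8 → {'g': 7, 'e': 8}
info['c'] = info['g']+4 = 11 → {'g': 7, 'e': 8, 'c': 11}
del 'g' → {'e': 8, 'c': 11}
info['e']-info['c'] = 8-11 = -3

-3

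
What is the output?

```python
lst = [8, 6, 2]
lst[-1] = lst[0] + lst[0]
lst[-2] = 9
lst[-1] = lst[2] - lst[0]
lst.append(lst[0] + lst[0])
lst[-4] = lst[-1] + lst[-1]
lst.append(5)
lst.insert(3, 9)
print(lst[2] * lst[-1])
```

40

lst[-1] = lst[0]+lst[0] = 8+8 = 16 → [8, 6, 16]
lst[-2] = 9 → [8, 9, 16]
lst[-1] = lst[2]-lst[0] = 16-8 = 8 → [8, 9, 8]
append lst[0]+lst[0] = 8+8 = 16 → [8, 9, 8, 16]
lst[-4] = lst[-1]+lst[-1] = 16+16 = 32 → [32, 9, 8, 16]
append 5 → [32, 9, 8, 16, 5]
insert 9 at 3 → [32, 9, 8, 9, 16, 5]
lst[2]*lst[-1] = 8*5 = 40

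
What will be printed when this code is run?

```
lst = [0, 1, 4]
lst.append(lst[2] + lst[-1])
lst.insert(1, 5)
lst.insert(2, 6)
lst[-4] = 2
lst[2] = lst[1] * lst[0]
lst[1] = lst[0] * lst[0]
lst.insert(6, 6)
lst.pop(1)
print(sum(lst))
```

append lst[2]+lst[-1] = 4+4 = 8 → [0, 1, 4, 8]
insert 5 at 1 → [0, 5, 1, 4, 8]
insert 6 at 2 → [0, 5, 6, 1, 4, 8]
lst[-4] = 2 → [0, 5, 2, 1, 4, 8]
lst[2] = lst[1]*lst[0] = 5*0 = 0 → [0, 5, 0, 1, 4, 8]
lst[1] = lst[0]*lst[0] = 0*0 = 0 → [0, 0, 0, 1, 4, 8]
insert 6 at 6 → [0, 0, 0, 1, 4, 8, 6]
pop(1) removes 0 → [0, 0, 1, 4, 8, 6]
sum = 19

19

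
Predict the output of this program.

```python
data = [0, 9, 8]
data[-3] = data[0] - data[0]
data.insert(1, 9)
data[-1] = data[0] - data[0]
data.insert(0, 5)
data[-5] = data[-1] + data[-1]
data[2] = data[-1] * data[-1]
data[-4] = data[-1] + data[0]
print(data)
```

data[-3] = data[0]-data[0] = 0-0 = 0 → [0, 9, 8]
insert 9 at 1 → [0, 9, 9, 8]
data[-1] = data[0]-data[0] = 0-0 = 0 → [0, 9, 9, 0]
insert 5 at 0 → [5, 0, 9, 9, 0]
data[-5] = data[-1]+data[-1] = 0+0 = 0 → [0, 0, 9, 9, 0]
data[2] = data[-1]*data[-1] = 0*0 = 0 → [0, 0, 0, 9, 0]
data[-4] = data[-1]+data[0] = 0+0 = 0 → [0, 0, 0, 9, 0]

[0, 0, 0, 9, 0]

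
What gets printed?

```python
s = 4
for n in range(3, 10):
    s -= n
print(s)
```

-38

n=3: s = 4-3 = 1
n=4: s = 1-4 = -3
n=5: s = (-3)-5 = -8
n=6: s = (-8)-6 = -14
n=7: s = (-14)-7 = -21
n=8: s = (-21)-8 = -29
n=9: s = (-29)-9 = -38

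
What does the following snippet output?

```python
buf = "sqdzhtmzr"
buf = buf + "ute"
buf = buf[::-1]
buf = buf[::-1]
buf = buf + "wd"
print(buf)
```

+ 'ute' → 'sqdzhtmzrute'
reverse → 'eturzmthzdqs'
reverse → 'sqdzhtmzrute'
+ 'wd' → 'sqdzhtmzrutewd'

sqdzhtmzrutewd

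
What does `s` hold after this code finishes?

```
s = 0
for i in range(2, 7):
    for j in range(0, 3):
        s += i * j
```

i=2,j=0: s = 0+0 = 0
i=2,j=1: s = 0+2 = 2
i=2,j=2: s = 2+4 = 6
i=3,j=0: s = 6+0 = 6
i=3,j=1: s = 6+3 = 9
i=3,j=2: s = 9+6 = 15
i=4,j=0: s = 15+0 = 15
i=4,j=1: s = 15+4 = 19
i=4,j=2: s = 19+8 = 27
i=5,j=0: s = 27+0 = 27
i=5,j=1: s = 27+5 = 32
i=5,j=2: s = 32+10 = 42
i=6,j=0: s = 42+0 = 42
i=6,j=1: s = 42+6 = 48
i=6,j=2: s = 48+12 = 60

60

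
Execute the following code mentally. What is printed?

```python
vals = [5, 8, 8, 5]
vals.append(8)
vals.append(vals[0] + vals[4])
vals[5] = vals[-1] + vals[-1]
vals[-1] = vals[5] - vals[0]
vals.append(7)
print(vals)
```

append 8 → [5, 8, 8, 5, 8]
append vals[0]+vals[4] = 5+8 = 13 → [5, 8, 8, 5, 8, 13]
vals[5] = vals[-1]+vals[-1] = 13+13 = 26 → [5, 8, 8, 5, 8, 26]
vals[-1] = vals[5]-vals[0] = 26-5 = 21 → [5, 8, 8, 5, 8, 21]
append 7 → [5, 8, 8, 5, 8, 21, 7]

[5, 8, 8, 5, 8, 21, 7]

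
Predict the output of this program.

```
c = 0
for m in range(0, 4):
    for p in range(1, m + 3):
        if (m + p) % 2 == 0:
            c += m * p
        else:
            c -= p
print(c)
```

30

m=0,p=1: odd sum, c = 0-1 = -1
m=0,p=2: even sum, c = (-1)+0 = -1
m=1,p=1: even sum, c = (-1)+1 = 0
m=1,p=2: odd sum, c = 0-2 = -2
m=1,p=3: even sum, c = (-2)+3 = 1
m=2,p=1: odd sum, c = 1-1 = 0
m=2,p=2: even sum, c = 0+4 = 4
m=2,p=3: odd sum, c = 4-3 = 1
m=2,p=4: even sum, c = 1+8 = 9
m=3,p=1: even sum, c = 9+3 = 12
m=3,p=2: odd sum, c = 12-2 = 10
m=3,p=3: even sum, c = 10+9 = 19
m=3,p=4: odd sum, c = 19-4 = 15
m=3,p=5: even sum, c = 15+15 = 30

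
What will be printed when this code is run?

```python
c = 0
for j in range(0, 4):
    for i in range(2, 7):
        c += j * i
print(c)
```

j=0,i=2: c = 0+0 = 0
j=0,i=3: c = 0+0 = 0
j=0,i=4: c = 0+0 = 0
j=0,i=5: c = 0+0 = 0
j=0,i=6: c = 0+0 = 0
j=1,i=2: c = 0+2 = 2
j=1,i=3: c = 2+3 = 5
j=1,i=4: c = 5+4 = 9
j=1,i=5: c = 9+5 = 14
j=1,i=6: c = 14+6 = 20
j=2,i=2: c = 20+4 = 24
j=2,i=3: c = 24+6 = 30
j=2,i=4: c = 30+8 = 38
j=2,i=5: c = 38+10 = 48
j=2,i=6: c = 48+12 = 60
j=3,i=2: c = 60+6 = 66
j=3,i=3: c = 66+9 = 75
j=3,i=4: c = 75+12 = 87
j=3,i=5: c = 87+15 = 102
j=3,i=6: c = 102+18 = 120

120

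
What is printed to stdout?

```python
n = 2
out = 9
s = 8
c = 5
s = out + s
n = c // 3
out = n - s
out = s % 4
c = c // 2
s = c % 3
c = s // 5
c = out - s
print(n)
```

s = 9+8 = 17
n = 5//3 = 1
out = 1-17 = -16
out = 17%4 = 1
c = 5//2 = 2
s = 2%3 = 2
c = 2//5 = 0
c = 1-2 = -1

1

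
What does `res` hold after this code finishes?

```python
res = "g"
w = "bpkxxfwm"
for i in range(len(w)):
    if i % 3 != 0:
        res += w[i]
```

i=0: skip
i=1: add 'p' → 'gp'
i=2: add 'k' → 'gpk'
i=3: skip
i=4: add 'x' → 'gpkx'
i=5: add 'f' → 'gpkxf'
i=6: skip
i=7: add 'm' → 'gpkxfm'

'gpkxfm'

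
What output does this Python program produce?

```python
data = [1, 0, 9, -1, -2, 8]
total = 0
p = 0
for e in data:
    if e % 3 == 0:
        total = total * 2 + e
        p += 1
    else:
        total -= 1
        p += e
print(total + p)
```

e=1: not %3==0, total = 0-1 = -1; p=1
e=0: %3==0, total = (-1)*2+0 = -2; p=2
e=9: %3==0, total = (-2)*2+9 = 5; p=3
e=-1: not %3==0, total = 5-1 = 4; p=2
e=-2: not %3==0, total = 4-1 = 3; p=0
e=8: not %3==0, total = 3-1 = 2; p=8
total+p = 2+8 = 10

10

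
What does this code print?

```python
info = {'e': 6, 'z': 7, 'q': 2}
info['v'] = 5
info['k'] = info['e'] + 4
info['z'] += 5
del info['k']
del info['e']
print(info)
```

{'z': 12, 'q': 2, 'v': 5}

info['v'] = 5 → {'e': 6, 'z': 7, 'q': 2, 'v': 5}
info['k'] = info['e']+4 = 10 → {'e': 6, 'z': 7, 'q': 2, 'v': 5, 'k': 10}
info['z'] = 7+5 = 12 → {'e': 6, 'z': 12, 'q': 2, 'v': 5, 'k': 10}
del 'k' → {'e': 6, 'z': 12, 'q': 2, 'v': 5}
del 'e' → {'z': 12, 'q': 2, 'v': 5}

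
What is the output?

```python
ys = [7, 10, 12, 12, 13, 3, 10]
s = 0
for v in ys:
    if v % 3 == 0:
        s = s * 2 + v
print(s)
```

75

v=7: not %3==0
v=10: not %3==0
v=12: %3==0, s = 0*2+12 = 12
v=12: %3==0, s = 12*2+12 = 36
v=13: not %3==0
v=3: %3==0, s = 36*2+3 = 75
v=10: not %3==0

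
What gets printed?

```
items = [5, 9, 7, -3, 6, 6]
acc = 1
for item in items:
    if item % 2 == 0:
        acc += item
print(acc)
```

item=5: not even
item=9: not even
item=7: not even
item=-3: not even
item=6: even, acc = 1+6 = 7
item=6: even, acc = 7+6 = 13

13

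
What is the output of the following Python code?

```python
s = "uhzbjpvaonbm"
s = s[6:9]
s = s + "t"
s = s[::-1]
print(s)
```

toav

slice [6:9] → 'vao'
+ 't' → 'vaot'
reverse → 'toav'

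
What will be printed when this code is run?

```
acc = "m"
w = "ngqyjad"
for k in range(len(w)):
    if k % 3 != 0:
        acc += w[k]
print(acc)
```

k=0: skip
k=1: add 'g' → 'mg'
k=2: add 'q' → 'mgq'
k=3: skip
k=4: add 'j' → 'mgqj'
k=5: add 'a' → 'mgqja'
k=6: skip

mgqja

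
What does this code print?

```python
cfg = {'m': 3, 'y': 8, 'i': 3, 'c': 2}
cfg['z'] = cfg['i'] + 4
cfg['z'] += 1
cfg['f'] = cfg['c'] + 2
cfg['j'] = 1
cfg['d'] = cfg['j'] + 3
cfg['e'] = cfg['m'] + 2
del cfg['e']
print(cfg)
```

{'m': 3, 'y': 8, 'i': 3, 'c': 2, 'z': 8, 'f': 4, 'j': 1, 'd': 4}

cfg['z'] = cfg['i']+4 = 7 → {'m': 3, 'y': 8, 'i': 3, 'c': 2, 'z': 7}
cfg['z'] = 7+1 = 8 → {'m': 3, 'y': 8, 'i': 3, 'c': 2, 'z': 8}
cfg['f'] = cfg['c']+2 = 4 → {'m': 3, 'y': 8, 'i': 3, 'c': 2, 'z': 8, 'f': 4}
cfg['j'] = 1 → {'m': 3, 'y': 8, 'i': 3, 'c': 2, 'z': 8, 'f': 4, 'j': 1}
cfg['d'] = cfg['j']+3 = 4 → {'m': 3, 'y': 8, 'i': 3, 'c': 2, 'z': 8, 'f': 4, 'j': 1, 'd': 4}
cfg['e'] = cfg['m']+2 = 5 → {'m': 3, 'y': 8, 'i': 3, 'c': 2, 'z': 8, 'f': 4, 'j': 1, 'd': 4, 'e': 5}
del 'e' → {'m': 3, 'y': 8, 'i': 3, 'c': 2, 'z': 8, 'f': 4, 'j': 1, 'd': 4}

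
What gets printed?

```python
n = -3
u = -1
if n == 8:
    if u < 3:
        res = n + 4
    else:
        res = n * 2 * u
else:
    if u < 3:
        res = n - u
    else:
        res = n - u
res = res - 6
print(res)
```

n=-3, u=-1
n == 8 is False; u < 3 is True
→ res = n - u = -2
res = (-2)-6 = -8

-8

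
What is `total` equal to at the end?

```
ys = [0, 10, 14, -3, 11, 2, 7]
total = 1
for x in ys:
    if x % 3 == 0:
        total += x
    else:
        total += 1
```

3

x=0: %3==0, total = 1+0 = 1
x=10: not %3==0, total = 1+1 = 2
x=14: not %3==0, total = 2+1 = 3
x=-3: %3==0, total = 3+(-3) = 0
x=11: not %3==0, total = 0+1 = 1
x=2: not %3==0, total = 1+1 = 2
x=7: not %3==0, total = 2+1 = 3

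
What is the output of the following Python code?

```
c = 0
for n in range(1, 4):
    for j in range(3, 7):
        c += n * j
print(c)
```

n=1,j=3: c = 0+3 = 3
n=1,j=4: c = 3+4 = 7
n=1,j=5: c = 7+5 = 12
n=1,j=6: c = 12+6 = 18
n=2,j=3: c = 18+6 = 24
n=2,j=4: c = 24+8 = 32
n=2,j=5: c = 32+10 = 42
n=2,j=6: c = 42+12 = 54
n=3,j=3: c = 54+9 = 63
n=3,j=4: c = 63+12 = 75
n=3,j=5: c = 75+15 = 90
n=3,j=6: c = 90+18 = 108

108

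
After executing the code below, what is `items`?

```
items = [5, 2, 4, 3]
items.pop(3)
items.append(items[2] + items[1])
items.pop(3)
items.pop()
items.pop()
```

[5]

pop(3) removes 3 → [5, 2, 4]
append items[2]+items[1] = 4+2 = 6 → [5, 2, 4, 6]
pop(3) removes 6 → [5, 2, 4]
pop() removes 4 → [5, 2]
pop() removes 2 → [5]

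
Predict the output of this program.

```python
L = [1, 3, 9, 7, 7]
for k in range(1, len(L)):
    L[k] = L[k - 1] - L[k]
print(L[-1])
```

-25

k=1: L[1] = 1-3 = -2 → [1, -2, 9, 7, 7]
k=2: L[2] = (-2)-9 = -11 → [1, -2, -11, 7, 7]
k=3: L[3] = (-11)-7 = -18 → [1, -2, -11, -18, 7]
k=4: L[4] = (-18)-7 = -25 → [1, -2, -11, -18, -25]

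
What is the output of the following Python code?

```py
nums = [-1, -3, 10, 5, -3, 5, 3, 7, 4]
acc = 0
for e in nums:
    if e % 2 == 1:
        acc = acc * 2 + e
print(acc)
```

-71

e=-1: odd, acc = 0*2+(-1) = -1
e=-3: odd, acc = (-1)*2+(-3) = -5
e=10: not odd
e=5: odd, acc = (-5)*2+5 = -5
e=-3: odd, acc = (-5)*2+(-3) = -13
e=5: odd, acc = (-13)*2+5 = -21
e=3: odd, acc = (-21)*2+3 = -39
e=7: odd, acc = (-39)*2+7 = -71
e=4: not odd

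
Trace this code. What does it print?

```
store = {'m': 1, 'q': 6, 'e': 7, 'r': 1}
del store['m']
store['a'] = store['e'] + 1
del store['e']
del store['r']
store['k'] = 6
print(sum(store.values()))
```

del 'm' → {'q': 6, 'e': 7, 'r': 1}
store['a'] = store['e']+1 = 8 → {'q': 6, 'e': 7, 'r': 1, 'a': 8}
del 'e' → {'q': 6, 'r': 1, 'a': 8}
del 'r' → {'q': 6, 'a': 8}
store['k'] = 6 → {'q': 6, 'a': 8, 'k': 6}
sum of values = 20

20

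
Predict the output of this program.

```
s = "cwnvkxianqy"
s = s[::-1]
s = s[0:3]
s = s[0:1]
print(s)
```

y

reverse → 'yqnaixkvnwc'
slice [0:3] → 'yqn'
slice [0:1] → 'y'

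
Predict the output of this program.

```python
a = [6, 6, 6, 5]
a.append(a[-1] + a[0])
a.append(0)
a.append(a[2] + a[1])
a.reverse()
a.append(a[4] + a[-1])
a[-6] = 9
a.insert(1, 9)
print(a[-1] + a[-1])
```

append a[-1]+a[0] = 5+6 = 11 → [6, 6, 6, 5, 11]
append 0 → [6, 6, 6, 5, 11, 0]
append a[2]+a[1] = 6+6 = 12 → [6, 6, 6, 5, 11, 0, 12]
reverse → [12, 0, 11, 5, 6, 6, 6]
append a[4]+a[-1] = 6+6 = 12 → [12, 0, 11, 5, 6, 6, 6, 12]
a[-6] = 9 → [12, 0, 9, 5, 6, 6, 6, 12]
insert 9 at 1 → [12, 9, 0, 9, 5, 6, 6, 6, 12]
a[-1]+a[-1] = 12+12 = 24

24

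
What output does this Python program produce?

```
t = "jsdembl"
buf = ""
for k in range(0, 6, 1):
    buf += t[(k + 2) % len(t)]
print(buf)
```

k=0: add t[2]='d' → 'd'
k=1: add t[3]='e' → 'de'
k=2: add t[4]='m' → 'dem'
k=3: add t[5]='b' → 'demb'
k=4: add t[6]='l' → 'dembl'
k=5: add t[0]='j' → 'demblj'

demblj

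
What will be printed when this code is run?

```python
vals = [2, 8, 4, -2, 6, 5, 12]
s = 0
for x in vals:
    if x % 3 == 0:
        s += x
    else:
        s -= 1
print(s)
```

x=2: not %3==0, s = 0-1 = -1
x=8: not %3==0, s = (-1)-1 = -2
x=4: not %3==0, s = (-2)-1 = -3
x=-2: not %3==0, s = (-3)-1 = -4
x=6: %3==0, s = (-4)+6 = 2
x=5: not %3==0, s = 2-1 = 1
x=12: %3==0, s = 1+12 = 13

13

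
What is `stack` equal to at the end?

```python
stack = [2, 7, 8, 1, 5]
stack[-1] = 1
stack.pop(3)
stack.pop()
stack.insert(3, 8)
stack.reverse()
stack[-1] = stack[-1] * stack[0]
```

[8, 8, 7, 16]

stack[-1] = 1 → [2, 7, 8, 1, 1]
pop(3) removes 1 → [2, 7, 8, 1]
pop() removes 1 → [2, 7, 8]
insert 8 at 3 → [2, 7, 8, 8]
reverse → [8, 8, 7, 2]
stack[-1] = stack[-1]*stack[0] = 2*8 = 16 → [8, 8, 7, 16]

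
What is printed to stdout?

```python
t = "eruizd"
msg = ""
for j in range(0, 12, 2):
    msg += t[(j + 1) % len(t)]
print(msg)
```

ridrid

j=0: add t[1]='r' → 'r'
j=2: add t[3]='i' → 'ri'
j=4: add t[5]='d' → 'rid'
j=6: add t[1]='r' → 'ridr'
j=8: add t[3]='i' → 'ridri'
j=10: add t[5]='d' → 'ridrid'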